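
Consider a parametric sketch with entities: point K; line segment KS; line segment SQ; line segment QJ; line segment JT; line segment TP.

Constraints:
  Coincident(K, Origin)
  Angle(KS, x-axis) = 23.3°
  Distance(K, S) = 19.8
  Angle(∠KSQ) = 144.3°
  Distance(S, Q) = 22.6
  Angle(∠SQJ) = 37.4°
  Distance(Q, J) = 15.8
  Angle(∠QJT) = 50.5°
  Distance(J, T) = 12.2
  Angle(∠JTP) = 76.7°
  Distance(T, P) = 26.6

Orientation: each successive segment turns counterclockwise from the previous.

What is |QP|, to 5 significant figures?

14.259

K is at the origin; KS runs at 23.3° with length 19.8, so S = (18.185, 7.8318). ∠KSQ = 144.3° gives SQ at 59.000° from the x-axis; with |SQ| = 22.6, Q = (29.825, 27.204). ∠SQJ = 37.4° gives QJ at -158.40° from the x-axis; with |QJ| = 15.8, J = (15.135, 21.387). ∠QJT = 50.5° gives JT at -28.900° from the x-axis; with |JT| = 12.2, T = (25.815, 15.491). ∠JTP = 76.7° gives TP at 74.400° from the x-axis; with |TP| = 26.6, P = (32.969, 41.111). Then |QP| = |P − Q| = 14.259.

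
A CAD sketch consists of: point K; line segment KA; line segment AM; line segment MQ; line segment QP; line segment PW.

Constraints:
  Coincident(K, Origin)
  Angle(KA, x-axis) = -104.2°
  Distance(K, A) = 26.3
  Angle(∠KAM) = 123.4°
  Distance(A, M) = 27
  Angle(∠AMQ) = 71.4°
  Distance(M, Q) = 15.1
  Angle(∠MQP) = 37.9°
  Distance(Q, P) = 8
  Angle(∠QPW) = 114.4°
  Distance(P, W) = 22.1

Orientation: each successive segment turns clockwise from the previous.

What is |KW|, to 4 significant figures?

58.55

K is at the origin; KA runs at -104.2° with length 26.3, so A = (-6.452, -25.50). ∠KAM = 123.4° gives AM at -160.8° from the x-axis; with |AM| = 27.0, M = (-31.95, -34.38). ∠AMQ = 71.4° gives MQ at 90.60° from the x-axis; with |MQ| = 15.1, Q = (-32.11, -19.28). ∠MQP = 37.9° gives QP at -51.50° from the x-axis; with |QP| = 8.0, P = (-27.13, -25.54). ∠QPW = 114.4° gives PW at -117.1° from the x-axis; with |PW| = 22.1, W = (-37.20, -45.21). Then |KW| = |W − K| = 58.55.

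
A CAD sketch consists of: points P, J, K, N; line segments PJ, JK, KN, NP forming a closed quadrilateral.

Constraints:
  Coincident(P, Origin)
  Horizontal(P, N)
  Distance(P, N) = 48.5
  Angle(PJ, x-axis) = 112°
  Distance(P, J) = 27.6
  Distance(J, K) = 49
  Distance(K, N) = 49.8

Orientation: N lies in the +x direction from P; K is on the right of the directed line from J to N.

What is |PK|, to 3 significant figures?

21.7

Checks: |JK| = 49.00 ✓; |KN| = 49.80 ✓.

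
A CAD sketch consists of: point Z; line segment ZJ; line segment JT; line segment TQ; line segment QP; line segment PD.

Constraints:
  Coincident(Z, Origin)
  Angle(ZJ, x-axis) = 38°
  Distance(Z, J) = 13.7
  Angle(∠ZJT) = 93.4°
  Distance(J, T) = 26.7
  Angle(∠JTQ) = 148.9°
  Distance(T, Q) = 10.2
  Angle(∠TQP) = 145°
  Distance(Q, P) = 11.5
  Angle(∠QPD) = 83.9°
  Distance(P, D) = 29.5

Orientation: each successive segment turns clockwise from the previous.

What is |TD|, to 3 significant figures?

28.8

Z is at the origin; ZJ runs at 38.0° with length 13.7, so J = (10.8, 8.43). ∠ZJT = 93.4° gives JT at -48.6° from the x-axis; with |JT| = 26.7, T = (28.5, -11.6). ∠JTQ = 148.9° gives TQ at -79.7° from the x-axis; with |TQ| = 10.2, Q = (30.3, -21.6). ∠TQP = 145.0° gives QP at -115° from the x-axis; with |QP| = 11.5, P = (25.5, -32.1). ∠QPD = 83.9° gives PD at 149° from the x-axis; with |PD| = 29.5, D = (0.132, -17.0). Then |TD| = |D − T| = 28.8.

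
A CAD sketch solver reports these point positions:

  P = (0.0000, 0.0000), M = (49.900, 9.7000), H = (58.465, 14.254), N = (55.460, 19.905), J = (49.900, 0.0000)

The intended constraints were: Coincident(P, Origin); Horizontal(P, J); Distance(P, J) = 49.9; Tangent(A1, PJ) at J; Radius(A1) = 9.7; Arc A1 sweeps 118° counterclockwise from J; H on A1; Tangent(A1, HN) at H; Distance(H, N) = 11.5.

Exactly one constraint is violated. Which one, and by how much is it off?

Distance(H, N) = 11.5 — off by 5.10.

P = (0.00, 0.00) ✓; P.y = 0.00, J.y = 0.00 ✓; |PJ| = 49.90 ✓; ∠(MJ, JP) = 90.00° ✓; |MJ| = 9.700 ✓; bearing(M→H) − bearing(M→J) = 118.0° ✓; |MH| = 9.700 ✓; ∠(MH, HN) = 90.00° ✓; |HN| = 6.400 ✗.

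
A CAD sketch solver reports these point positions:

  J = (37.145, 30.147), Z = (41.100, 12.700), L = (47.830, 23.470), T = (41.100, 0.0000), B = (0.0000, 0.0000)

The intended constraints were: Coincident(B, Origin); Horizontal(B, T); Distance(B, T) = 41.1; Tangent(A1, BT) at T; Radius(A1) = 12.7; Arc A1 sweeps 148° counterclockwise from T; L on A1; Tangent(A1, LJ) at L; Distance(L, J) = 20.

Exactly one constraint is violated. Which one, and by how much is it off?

Distance(L, J) = 20 — off by 7.40.

B = (0.00, 0.00) ✓; B.y = 0.00, T.y = 0.00 ✓; |BT| = 41.10 ✓; ∠(ZT, TB) = 90.00° ✓; |ZT| = 12.70 ✓; bearing(Z→L) − bearing(Z→T) = 148.0° ✓; |ZL| = 12.70 ✓; ∠(ZL, LJ) = 90.00° ✓; |LJ| = 12.60 ✗.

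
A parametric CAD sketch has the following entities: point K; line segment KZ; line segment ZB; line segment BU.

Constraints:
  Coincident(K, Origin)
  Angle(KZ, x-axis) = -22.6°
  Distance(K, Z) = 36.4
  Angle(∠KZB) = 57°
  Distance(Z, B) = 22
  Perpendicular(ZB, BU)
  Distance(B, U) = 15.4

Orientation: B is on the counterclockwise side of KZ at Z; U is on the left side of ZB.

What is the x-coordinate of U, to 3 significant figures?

14.5

K is at the origin; KZ runs at -22.6° with length 36.4, so Z = 36.4·(cos -22.6°, sin -22.6°) = (33.6, -14.0). ∠KZB = 57.0°, so ZB runs at -22.6° + (180° − 57.0°) = 100° from the x-axis; with |ZB| = 22.0, B = Z + 22.0·(cos 100°, sin 100°) = (29.6, 7.65). ZB is perpendicular to BU; with |BU| = 15.4 on the left of ZB, U = B + 15.4·(-0.984, -0.181) = (14.5, 4.87). So U.x = 14.5.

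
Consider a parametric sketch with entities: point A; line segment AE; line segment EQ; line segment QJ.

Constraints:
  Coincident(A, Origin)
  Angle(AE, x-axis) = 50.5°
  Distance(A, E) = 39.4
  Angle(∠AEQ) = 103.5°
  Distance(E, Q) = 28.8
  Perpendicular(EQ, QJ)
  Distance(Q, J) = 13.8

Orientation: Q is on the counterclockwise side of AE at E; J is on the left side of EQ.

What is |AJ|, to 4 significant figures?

45.22

A is at the origin; AE runs at 50.5° with length 39.4, so E = 39.4·(cos 50.5°, sin 50.5°) = (25.06, 30.40). ∠AEQ = 103.5°, so EQ runs at 50.5° + (180° − 103.5°) = 127.0° from the x-axis; with |EQ| = 28.8, Q = E + 28.8·(cos 127.0°, sin 127.0°) = (7.729, 53.40). The perpendicularity gives QJ at right angles to EQ; with |QJ| = 13.8 on the left of EQ, J = Q + 13.8·(-0.7986, -0.6018) = (-3.292, 45.10). Then |AJ| = |J − A| = 45.22.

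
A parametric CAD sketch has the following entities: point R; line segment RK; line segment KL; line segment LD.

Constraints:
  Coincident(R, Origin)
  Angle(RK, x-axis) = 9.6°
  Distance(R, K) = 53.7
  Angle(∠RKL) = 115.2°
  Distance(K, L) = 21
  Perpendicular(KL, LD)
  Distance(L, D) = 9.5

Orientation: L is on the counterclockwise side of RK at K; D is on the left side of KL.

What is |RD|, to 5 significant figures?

58.754

R is at the origin; RK runs at 9.6° with length 53.7, so K = 53.7·(cos 9.6°, sin 9.6°) = (52.948, 8.9555). ∠RKL = 115.2°, so KL runs at 9.6° + (180° − 115.2°) = 74.400° from the x-axis; with |KL| = 21.0, L = K + 21.0·(cos 74.400°, sin 74.400°) = (58.595, 29.182). KL is perpendicular to LD; with |LD| = 9.5 on the left of KL, D = L + 9.5·(-0.96316, 0.26892) = (49.445, 31.737). Then |RD| = |D − R| = 58.754.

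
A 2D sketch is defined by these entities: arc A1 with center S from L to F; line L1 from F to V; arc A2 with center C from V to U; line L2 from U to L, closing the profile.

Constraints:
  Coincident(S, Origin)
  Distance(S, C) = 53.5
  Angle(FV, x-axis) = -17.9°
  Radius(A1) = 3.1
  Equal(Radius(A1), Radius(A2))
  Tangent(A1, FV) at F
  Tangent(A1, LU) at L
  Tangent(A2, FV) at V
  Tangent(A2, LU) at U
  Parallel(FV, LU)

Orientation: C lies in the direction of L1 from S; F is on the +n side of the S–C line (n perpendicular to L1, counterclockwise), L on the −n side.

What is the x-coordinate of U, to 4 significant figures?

49.96

Tangency of A1 to both parallel lines with radius 3.1 puts F and L at S ± 3.1·n: F = (0.9528, 2.950), L = (-0.9528, -2.950). Equal radii place V and U the same way about C: V = C + 3.1·n = (51.86, -13.49), U = C − 3.1·n = (49.96, -19.39). So U.x = 49.96.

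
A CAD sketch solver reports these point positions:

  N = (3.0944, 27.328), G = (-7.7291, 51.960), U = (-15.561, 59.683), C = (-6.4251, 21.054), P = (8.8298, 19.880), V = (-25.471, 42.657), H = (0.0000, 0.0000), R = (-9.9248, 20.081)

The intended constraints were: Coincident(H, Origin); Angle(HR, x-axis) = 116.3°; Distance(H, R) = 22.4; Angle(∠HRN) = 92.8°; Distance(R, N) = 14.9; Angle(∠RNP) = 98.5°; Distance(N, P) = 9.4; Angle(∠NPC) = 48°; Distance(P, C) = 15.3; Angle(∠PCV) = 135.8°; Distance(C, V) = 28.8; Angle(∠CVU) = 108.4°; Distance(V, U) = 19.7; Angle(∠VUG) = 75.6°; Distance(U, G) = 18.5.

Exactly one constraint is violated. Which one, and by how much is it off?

Distance(U, G) = 18.5 — off by 7.50.

H = (0.00, 0.00) ✓; HR at 116.3° ✓; |HR| = 22.40 ✓; ∠HRN = 92.80° ✓; |RN| = 14.90 ✓; ∠RNP = 98.50° ✓; |NP| = 9.400 ✓; ∠NPC = 48.00° ✓; |PC| = 15.30 ✓; ∠PCV = 135.8° ✓; |CV| = 28.80 ✓; ∠CVU = 108.4° ✓; |VU| = 19.70 ✓; ∠VUG = 75.60° ✓; |UG| = 11.00 ✗.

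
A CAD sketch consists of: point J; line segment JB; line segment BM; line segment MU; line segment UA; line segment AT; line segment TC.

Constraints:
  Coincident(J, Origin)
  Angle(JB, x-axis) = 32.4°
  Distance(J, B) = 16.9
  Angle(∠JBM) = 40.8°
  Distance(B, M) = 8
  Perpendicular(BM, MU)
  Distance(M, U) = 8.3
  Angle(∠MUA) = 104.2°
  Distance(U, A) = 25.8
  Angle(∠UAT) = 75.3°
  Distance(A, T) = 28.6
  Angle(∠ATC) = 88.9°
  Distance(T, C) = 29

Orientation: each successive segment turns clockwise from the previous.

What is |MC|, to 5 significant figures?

13.822

J is at the origin; JB runs at 32.4° with length 16.9, so B = (14.269, 9.0555). ∠JBM = 40.8° gives BM at -106.80° from the x-axis; with |BM| = 8.0, M = (11.957, 1.3969). BM ⟂ MU, so MU runs at 163.20°; with |MU| = 8.3, U = (4.0111, 3.7959). ∠MUA = 104.2° gives UA at 87.400° from the x-axis; with |UA| = 25.8, A = (5.1815, 29.569). ∠UAT = 75.3° gives AT at -17.300° from the x-axis; with |AT| = 28.6, T = (32.488, 21.064). ∠ATC = 88.9° gives TC at -108.40° from the x-axis; with |TC| = 29.0, C = (23.334, -6.4530). Then |MC| = |C − M| = 13.822.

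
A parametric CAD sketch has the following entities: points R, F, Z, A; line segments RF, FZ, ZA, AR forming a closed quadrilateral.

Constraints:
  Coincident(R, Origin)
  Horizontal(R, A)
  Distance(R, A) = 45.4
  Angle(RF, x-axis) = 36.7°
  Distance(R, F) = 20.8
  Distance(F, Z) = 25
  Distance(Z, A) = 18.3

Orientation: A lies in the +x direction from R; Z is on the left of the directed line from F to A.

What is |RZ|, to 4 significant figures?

44.78

R is at the origin; R and A share the same y with |RA| = 45.4 and A in +x, so A = (45.4, 0). RF runs at 36.7° with |RF| = 20.8, so F = (16.68, 12.43). Z is determined by |FZ| = 25.0 and |ZA| = 18.3 together: it lies at the intersection of circle(F, 25.0) and circle(A, 18.3). With |FA| = 31.30, the foot of the radical line on FA is 20.28 from F and the perpendicular offset is √(25.0² − 20.28²) = 14.61. Taking the left-of-FA solution: Z = (41.10, 17.79).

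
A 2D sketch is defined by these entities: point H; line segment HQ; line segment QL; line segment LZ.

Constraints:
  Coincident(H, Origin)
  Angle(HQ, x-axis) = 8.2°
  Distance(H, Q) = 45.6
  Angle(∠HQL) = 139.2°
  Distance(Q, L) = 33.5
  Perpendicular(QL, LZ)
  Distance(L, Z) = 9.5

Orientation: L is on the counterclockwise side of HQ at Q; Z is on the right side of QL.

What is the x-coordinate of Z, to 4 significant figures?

74.28

H is at the origin; HQ runs at 8.2° with length 45.6, so Q = 45.6·(cos 8.2°, sin 8.2°) = (45.13, 6.504). ∠HQL = 139.2°, so QL runs at 8.2° + (180° − 139.2°) = 49.00° from the x-axis; with |QL| = 33.5, L = Q + 33.5·(cos 49.00°, sin 49.00°) = (67.11, 31.79). QL is perpendicular to LZ; with |LZ| = 9.5 on the right of QL, Z = L + 9.5·(0.7547, -0.6561) = (74.28, 25.55). So Z.x = 74.28.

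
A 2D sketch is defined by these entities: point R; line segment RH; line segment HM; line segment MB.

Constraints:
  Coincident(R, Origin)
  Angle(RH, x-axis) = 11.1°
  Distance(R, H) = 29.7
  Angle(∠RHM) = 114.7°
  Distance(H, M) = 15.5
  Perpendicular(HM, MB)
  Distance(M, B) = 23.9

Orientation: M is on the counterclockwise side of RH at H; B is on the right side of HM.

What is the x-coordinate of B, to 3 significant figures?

56.0

∠RHM = 114.7°, so HM runs at 11.1° + (180° − 114.7°) = 76.4° from the x-axis; with |HM| = 15.5, M = H + 15.5·(cos 76.4°, sin 76.4°) = (32.8, 20.8). The perpendicularity gives MB at right angles to HM; with |MB| = 23.9 on the right of HM, B = M + 23.9·(0.972, -0.235) = (56.0, 15.2). So B.x = 56.0.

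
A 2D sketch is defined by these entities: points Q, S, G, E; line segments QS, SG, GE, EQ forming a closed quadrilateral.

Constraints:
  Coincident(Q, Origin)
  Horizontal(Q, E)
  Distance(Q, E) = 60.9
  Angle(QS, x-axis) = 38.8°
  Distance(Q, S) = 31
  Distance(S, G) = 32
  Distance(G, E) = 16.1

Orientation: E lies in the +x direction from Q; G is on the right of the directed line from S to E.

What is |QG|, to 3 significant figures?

45.7

Checks: |SG| = 32.00 ✓; |GE| = 16.10 ✓.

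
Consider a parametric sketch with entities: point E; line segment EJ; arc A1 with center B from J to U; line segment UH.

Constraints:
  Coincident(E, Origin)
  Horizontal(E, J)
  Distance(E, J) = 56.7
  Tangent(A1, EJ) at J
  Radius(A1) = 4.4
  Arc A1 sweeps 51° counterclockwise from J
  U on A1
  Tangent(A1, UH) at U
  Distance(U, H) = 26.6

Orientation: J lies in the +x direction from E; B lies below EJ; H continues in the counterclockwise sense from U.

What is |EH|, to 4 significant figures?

42.81

E is at the origin; EJ is horizontal with |EJ| = 56.7 and J on the +x side, so J = (56.70, 0.000). The tangent condition forces BJ to be normal to EJ, so B = J + (0, -4.4) = (56.70, -4.400). On A1, J sits at bearing 90° from B; a 51° counterclockwise sweep puts U at bearing 141°, so U = B + 4.4·(cos 141°, sin 141°) = (53.28, -1.631). Since A1 is tangent to UH there, BU ⟂ UH, so UH runs along (−sin 141°, cos 141°); with |UH| = 26.6, H = (36.54, -22.30). Then |EH| = |H − E| = 42.81.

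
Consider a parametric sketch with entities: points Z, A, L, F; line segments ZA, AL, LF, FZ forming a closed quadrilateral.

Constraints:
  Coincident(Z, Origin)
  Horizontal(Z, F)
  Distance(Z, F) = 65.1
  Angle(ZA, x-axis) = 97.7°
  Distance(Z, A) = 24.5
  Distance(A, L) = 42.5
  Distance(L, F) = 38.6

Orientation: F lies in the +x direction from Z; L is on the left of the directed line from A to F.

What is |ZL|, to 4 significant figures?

48.28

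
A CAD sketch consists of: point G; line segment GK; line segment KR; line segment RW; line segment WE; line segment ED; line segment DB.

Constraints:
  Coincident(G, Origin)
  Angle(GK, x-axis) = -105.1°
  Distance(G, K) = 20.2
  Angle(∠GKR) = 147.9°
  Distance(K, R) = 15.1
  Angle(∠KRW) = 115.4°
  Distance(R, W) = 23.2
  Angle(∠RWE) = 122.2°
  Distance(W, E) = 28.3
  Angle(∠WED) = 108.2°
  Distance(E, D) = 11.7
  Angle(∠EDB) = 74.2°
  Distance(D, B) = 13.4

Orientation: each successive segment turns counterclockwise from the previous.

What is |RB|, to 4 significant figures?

31.94

∠WED = 108.2° gives ED at 121.2° from the x-axis; with |ED| = 11.7, D = (34.46, -5.837). ∠EDB = 74.2° gives DB at -133.0° from the x-axis; with |DB| = 13.4, B = (25.32, -15.64). Then |RB| = |B − R| = 31.94.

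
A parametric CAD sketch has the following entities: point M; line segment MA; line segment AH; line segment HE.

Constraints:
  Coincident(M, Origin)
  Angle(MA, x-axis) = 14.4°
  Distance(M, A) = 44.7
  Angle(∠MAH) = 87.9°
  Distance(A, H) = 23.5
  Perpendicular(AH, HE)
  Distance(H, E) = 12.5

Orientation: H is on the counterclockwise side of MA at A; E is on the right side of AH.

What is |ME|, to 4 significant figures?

61.21

∠MAH = 87.9°, so AH runs at 14.4° + (180° − 87.9°) = 106.5° from the x-axis; with |AH| = 23.5, H = A + 23.5·(cos 106.5°, sin 106.5°) = (36.62, 33.65). AH is perpendicular to HE; with |HE| = 12.5 on the right of AH, E = H + 12.5·(0.9588, 0.2840) = (48.61, 37.20). Then |ME| = |E − M| = 61.21.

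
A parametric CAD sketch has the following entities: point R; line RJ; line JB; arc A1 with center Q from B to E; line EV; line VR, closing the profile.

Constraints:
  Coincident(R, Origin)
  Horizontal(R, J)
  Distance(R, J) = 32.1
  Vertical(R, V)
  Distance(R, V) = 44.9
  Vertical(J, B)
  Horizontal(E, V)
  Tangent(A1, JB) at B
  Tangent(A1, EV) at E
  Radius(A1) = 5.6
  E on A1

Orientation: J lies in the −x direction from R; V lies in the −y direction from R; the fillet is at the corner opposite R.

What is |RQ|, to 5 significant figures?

47.400

R is at the origin; RJ is horizontal with |RJ| = 32.1 and J on the −x side, so J = (-32.100, 0.0000). R and V share the same x with |RV| = 44.9 and V on the −y side, so V = (0.0000, -44.900). The virtual corner opposite R is at (-32.100, -44.900). Tangency of A1 to JB means the radius QB is perpendicular to JB and tangency of A1 to EV means the radius QE is perpendicular to EV, with radius 5.6, so the center Q sits 5.6 in from both sides at Q = (-26.500, -39.300). Then |RQ| = |Q − R| = 47.400.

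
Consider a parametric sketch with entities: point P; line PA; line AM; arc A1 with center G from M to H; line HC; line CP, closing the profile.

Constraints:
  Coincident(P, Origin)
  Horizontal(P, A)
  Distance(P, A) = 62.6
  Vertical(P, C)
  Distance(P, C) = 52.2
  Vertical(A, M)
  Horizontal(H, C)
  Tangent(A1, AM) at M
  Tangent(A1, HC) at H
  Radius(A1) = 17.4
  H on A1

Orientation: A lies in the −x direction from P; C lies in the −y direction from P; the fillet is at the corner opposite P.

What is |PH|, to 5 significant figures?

69.050

The virtual corner opposite P is at (-62.600, -52.200). Tangency of A1 to AM means the radius GM is perpendicular to AM and tangency of A1 to HC means the radius GH is perpendicular to HC, with radius 17.4, so the center G sits 17.4 in from both sides at G = (-45.200, -34.800). That places the tangent points at M = (-62.600, -34.800) on AM and H = (-45.200, -52.200) on HC. Then |PH| = |H − P| = 69.050.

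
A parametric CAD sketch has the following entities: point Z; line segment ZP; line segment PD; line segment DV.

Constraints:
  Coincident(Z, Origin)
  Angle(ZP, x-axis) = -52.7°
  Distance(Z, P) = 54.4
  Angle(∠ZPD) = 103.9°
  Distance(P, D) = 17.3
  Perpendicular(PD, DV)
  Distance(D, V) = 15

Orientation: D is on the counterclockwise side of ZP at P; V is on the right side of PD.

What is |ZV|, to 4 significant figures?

74.30

Z is at the origin; ZP runs at -52.7° with length 54.4, so P = 54.4·(cos -52.7°, sin -52.7°) = (32.97, -43.27). ∠ZPD = 103.9°, so PD runs at -52.7° + (180° − 103.9°) = 23.40° from the x-axis; with |PD| = 17.3, D = P + 17.3·(cos 23.40°, sin 23.40°) = (48.84, -36.40). PD ⟂ DV; with |DV| = 15.0 on the right of PD, V = D + 15.0·(0.3971, -0.9178) = (54.80, -50.17). Then |ZV| = |V − Z| = 74.30.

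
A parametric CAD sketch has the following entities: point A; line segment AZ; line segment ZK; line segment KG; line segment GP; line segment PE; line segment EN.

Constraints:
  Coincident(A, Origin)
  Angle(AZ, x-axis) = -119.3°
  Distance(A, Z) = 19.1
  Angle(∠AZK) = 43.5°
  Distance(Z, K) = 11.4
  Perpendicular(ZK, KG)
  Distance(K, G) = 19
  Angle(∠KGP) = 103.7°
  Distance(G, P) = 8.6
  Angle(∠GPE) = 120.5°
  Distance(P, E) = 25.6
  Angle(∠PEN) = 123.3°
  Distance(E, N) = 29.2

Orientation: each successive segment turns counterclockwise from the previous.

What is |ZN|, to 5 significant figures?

27.181

A is at the origin; AZ runs at -119.3° with length 19.1, so Z = (-9.3472, -16.657). ∠AZK = 43.5° gives ZK at 17.200° from the x-axis; with |ZK| = 11.4, K = (1.5430, -13.285). The perpendicularity gives KG at right angles to ZK, so KG runs at 107.20°; with |KG| = 19.0, G = (-4.0755, 4.8648). ∠KGP = 103.7° gives GP at -176.50° from the x-axis; with |GP| = 8.6, P = (-12.659, 4.3398). ∠GPE = 120.5° gives PE at -117.00° from the x-axis; with |PE| = 25.6, E = (-24.282, -18.470). ∠PEN = 123.3° gives EN at -60.300° from the x-axis; with |EN| = 29.2, N = (-9.8142, -43.834). Then |ZN| = |N − Z| = 27.181.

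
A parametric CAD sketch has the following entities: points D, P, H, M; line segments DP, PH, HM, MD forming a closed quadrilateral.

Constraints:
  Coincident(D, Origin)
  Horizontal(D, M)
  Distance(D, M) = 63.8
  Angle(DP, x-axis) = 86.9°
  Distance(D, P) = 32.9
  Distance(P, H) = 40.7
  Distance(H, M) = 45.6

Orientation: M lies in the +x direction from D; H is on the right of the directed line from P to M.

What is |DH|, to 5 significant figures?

18.898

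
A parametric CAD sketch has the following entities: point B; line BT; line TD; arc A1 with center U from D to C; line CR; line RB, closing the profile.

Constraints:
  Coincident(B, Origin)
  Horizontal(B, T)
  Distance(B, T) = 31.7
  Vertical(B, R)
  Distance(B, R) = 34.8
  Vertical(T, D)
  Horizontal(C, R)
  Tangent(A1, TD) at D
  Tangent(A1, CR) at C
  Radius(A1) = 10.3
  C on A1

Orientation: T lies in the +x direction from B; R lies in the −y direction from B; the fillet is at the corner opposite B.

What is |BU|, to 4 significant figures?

32.53

B is at the origin; BT is horizontal with |BT| = 31.7 and T on the +x side, so T = (31.70, 0.000). BR is vertical with |BR| = 34.8 and R on the −y side, so R = (0.000, -34.80). The virtual corner opposite B is at (31.70, -34.80). Since A1 is tangent to TD there, UD ⟂ TD and the tangent condition forces UC to be normal to CR, with radius 10.3, so the center U sits 10.3 in from both sides at U = (21.40, -24.50). Then |BU| = |U − B| = 32.53.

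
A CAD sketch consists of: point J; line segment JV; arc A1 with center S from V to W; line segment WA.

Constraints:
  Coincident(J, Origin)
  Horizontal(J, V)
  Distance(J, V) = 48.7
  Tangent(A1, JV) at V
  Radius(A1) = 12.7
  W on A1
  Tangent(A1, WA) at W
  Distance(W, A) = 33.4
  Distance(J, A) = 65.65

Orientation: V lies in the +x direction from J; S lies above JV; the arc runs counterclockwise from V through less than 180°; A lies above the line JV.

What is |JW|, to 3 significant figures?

62.8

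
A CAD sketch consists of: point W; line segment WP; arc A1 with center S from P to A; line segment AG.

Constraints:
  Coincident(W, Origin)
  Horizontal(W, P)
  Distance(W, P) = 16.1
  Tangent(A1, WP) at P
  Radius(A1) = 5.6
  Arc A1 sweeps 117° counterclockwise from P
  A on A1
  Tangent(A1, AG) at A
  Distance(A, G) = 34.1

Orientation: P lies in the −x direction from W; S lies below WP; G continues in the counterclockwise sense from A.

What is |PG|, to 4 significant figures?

39.93

W is at the origin; W and P share the same y with |WP| = 16.1 and P on the −x side, so P = (-16.10, 0.000). The tangent condition forces SP to be normal to WP, so S = P + (0, -5.6) = (-16.10, -5.600). On A1, P sits at bearing 90° from S; a 117° counterclockwise sweep puts A at bearing 207°, so A = S + 5.6·(cos 207°, sin 207°) = (-21.09, -8.142). A1 meets AG tangentially, so SA is at right angles to AG, so AG runs along (−sin 207°, cos 207°); with |AG| = 34.1, G = (-5.609, -38.53). Then |PG| = |G − P| = 39.93.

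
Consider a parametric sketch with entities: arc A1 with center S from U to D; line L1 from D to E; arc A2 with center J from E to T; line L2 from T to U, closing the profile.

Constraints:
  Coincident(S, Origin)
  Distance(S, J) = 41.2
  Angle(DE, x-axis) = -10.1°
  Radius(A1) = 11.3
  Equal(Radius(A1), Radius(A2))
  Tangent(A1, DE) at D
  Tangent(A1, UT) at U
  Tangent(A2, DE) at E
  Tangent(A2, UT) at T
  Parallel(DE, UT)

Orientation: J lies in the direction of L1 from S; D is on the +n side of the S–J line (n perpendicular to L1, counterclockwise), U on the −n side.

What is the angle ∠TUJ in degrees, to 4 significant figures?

15.34°

The slot axis is L1's direction at -10.1°, so u = (cos -10.1°, sin -10.1°) = (0.9845, -0.1754) and n = (−sin -10.1°, cos -10.1°) = (0.1754, 0.9845). S is at the origin and J lies 41.2 along u from S, so J = 41.2·u = (40.56, -7.225). Tangency of A1 to both parallel lines with radius 11.3 puts D and U at S ± 11.3·n: D = (1.982, 11.12), U = (-1.982, -11.12). Equal radii place E and T the same way about J: E = J + 11.3·n = (42.54, 3.900), T = J − 11.3·n = (38.58, -18.35). Then cos ∠TUJ = UT·UJ / (|UT||UJ|), giving 15.34°.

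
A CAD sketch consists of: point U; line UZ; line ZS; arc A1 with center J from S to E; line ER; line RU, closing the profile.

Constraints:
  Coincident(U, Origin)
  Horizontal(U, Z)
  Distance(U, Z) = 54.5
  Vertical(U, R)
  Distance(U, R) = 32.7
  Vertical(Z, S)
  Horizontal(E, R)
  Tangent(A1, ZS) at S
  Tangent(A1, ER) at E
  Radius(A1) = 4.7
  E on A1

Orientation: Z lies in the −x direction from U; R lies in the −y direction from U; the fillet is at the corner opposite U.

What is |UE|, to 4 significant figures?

59.58

U is at the origin; UZ is horizontal with |UZ| = 54.5 and Z on the −x side, so Z = (-54.50, 0.000). UR is vertical with |UR| = 32.7 and R on the −y side, so R = (0.000, -32.70). The virtual corner opposite U is at (-54.50, -32.70). A1 meets ZS tangentially, so JS is at right angles to ZS and tangency of A1 to ER means the radius JE is perpendicular to ER, with radius 4.7, so the center J sits 4.7 in from both sides at J = (-49.80, -28.00). That places the tangent points at S = (-54.50, -28.00) on ZS and E = (-49.80, -32.70) on ER. Then |UE| = |E − U| = 59.58.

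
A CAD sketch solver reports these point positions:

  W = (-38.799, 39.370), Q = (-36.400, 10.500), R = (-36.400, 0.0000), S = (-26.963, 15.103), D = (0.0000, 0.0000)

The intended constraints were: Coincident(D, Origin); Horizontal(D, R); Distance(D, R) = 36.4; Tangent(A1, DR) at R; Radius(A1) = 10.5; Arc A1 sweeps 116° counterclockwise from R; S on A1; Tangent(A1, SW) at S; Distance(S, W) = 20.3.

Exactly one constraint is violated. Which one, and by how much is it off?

Distance(S, W) = 20.3 — off by 6.70.

D = (0.00, 0.00) ✓; D.y = 0.00, R.y = 0.00 ✓; |DR| = 36.40 ✓; ∠(QR, RD) = 90.00° ✓; |QR| = 10.50 ✓; bearing(Q→S) − bearing(Q→R) = 116.0° ✓; |QS| = 10.50 ✓; ∠(QS, SW) = 90.00° ✓; |SW| = 27.00 ✗.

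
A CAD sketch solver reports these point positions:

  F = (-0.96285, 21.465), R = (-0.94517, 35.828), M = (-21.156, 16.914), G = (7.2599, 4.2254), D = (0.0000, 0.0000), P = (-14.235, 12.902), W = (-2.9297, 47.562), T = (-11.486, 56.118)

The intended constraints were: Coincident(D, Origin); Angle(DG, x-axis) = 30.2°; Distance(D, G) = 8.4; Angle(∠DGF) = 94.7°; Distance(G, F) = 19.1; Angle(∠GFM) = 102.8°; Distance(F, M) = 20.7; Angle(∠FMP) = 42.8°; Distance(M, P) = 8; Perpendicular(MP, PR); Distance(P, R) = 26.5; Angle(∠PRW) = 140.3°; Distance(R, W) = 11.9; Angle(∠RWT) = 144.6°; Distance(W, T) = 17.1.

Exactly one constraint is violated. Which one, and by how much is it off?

Distance(W, T) = 17.1 — off by 5.00.

D = (0.00, 0.00) ✓; DG at 30.20° ✓; |DG| = 8.400 ✓; ∠DGF = 94.70° ✓; |GF| = 19.10 ✓; ∠GFM = 102.8° ✓; |FM| = 20.70 ✓; ∠FMP = 42.80° ✓; |MP| = 8.000 ✓; ∠(MP, PR) = 90.00° ✓; |PR| = 26.50 ✓; ∠PRW = 140.3° ✓; |RW| = 11.90 ✓; ∠RWT = 144.6° ✓; |WT| = 12.10 ✗.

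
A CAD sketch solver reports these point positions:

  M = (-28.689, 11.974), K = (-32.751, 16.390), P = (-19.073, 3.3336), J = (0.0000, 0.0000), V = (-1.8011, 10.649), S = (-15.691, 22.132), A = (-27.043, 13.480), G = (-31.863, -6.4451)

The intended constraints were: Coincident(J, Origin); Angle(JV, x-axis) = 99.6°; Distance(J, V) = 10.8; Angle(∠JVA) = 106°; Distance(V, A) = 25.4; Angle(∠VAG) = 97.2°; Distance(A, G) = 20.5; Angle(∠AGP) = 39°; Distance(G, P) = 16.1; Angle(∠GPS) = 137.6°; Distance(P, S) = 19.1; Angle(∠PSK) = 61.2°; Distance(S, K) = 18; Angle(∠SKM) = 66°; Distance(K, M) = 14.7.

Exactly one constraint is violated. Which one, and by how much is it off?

Distance(K, M) = 14.7 — off by 8.70.

J = (0.00, 0.00) ✓; JV at 99.60° ✓; |JV| = 10.80 ✓; ∠JVA = 106.0° ✓; |VA| = 25.40 ✓; ∠VAG = 97.20° ✓; |AG| = 20.50 ✓; ∠AGP = 39.00° ✓; |GP| = 16.10 ✓; ∠GPS = 137.6° ✓; |PS| = 19.10 ✓; ∠PSK = 61.20° ✓; |SK| = 18.00 ✓; ∠SKM = 65.99° ✓; |KM| = 6.000 ✗.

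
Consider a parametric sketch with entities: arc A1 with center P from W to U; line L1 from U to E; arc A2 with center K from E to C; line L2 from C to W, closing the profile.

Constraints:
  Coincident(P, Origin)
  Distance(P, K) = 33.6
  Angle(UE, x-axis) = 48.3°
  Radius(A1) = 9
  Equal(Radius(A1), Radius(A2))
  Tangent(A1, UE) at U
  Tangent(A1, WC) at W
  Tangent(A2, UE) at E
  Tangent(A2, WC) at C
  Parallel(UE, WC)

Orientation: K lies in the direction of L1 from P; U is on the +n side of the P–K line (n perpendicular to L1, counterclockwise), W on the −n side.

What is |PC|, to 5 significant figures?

34.784

The slot axis is L1's direction at 48.3°, so u = (cos 48.3°, sin 48.3°) = (0.66523, 0.74664) and n = (−sin 48.3°, cos 48.3°) = (-0.74664, 0.66523). P is at the origin and K lies 33.6 along u from P, so K = 33.6·u = (22.352, 25.087). Tangency of A1 to both parallel lines with radius 9.0 puts U and W at P ± 9.0·n: U = (-6.7197, 5.9871), W = (6.7197, -5.9871). Equal radii place E and C the same way about K: E = K + 9.0·n = (15.632, 31.074), C = K − 9.0·n = (29.071, 19.100). Then |PC| = |C − P| = 34.784.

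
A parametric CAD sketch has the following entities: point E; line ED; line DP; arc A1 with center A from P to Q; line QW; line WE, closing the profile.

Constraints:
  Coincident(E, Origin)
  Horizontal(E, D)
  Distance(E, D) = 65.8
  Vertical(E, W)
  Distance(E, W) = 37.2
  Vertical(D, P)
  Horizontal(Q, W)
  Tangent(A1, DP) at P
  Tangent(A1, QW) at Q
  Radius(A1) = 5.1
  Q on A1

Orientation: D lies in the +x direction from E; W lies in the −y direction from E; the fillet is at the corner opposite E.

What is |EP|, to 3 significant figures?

73.2

E is at the origin; ED is horizontal with |ED| = 65.8 and D on the +x side, so D = (65.8, 0.00). EW is vertical with |EW| = 37.2 and W on the −y side, so W = (0.00, -37.2). The virtual corner opposite E is at (65.8, -37.2). A1 meets DP tangentially, so AP is at right angles to DP and the tangent condition forces AQ to be normal to QW, with radius 5.1, so the center A sits 5.1 in from both sides at A = (60.7, -32.1). That places the tangent points at P = (65.8, -32.1) on DP and Q = (60.7, -37.2) on QW. Then |EP| = |P − E| = 73.2.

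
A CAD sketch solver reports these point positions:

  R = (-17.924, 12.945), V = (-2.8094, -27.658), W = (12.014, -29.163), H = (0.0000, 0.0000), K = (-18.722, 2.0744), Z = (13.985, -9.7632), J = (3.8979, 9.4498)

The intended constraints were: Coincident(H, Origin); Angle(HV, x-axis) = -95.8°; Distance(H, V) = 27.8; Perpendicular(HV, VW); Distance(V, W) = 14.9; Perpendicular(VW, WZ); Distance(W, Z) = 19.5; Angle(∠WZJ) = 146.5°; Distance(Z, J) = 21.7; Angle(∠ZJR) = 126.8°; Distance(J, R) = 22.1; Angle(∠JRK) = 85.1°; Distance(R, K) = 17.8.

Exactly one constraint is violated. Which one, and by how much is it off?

Distance(R, K) = 17.8 — off by 6.90.

H = (0.00, 0.00) ✓; HV at -95.80° ✓; |HV| = 27.80 ✓; ∠(HV, VW) = 90.00° ✓; |VW| = 14.90 ✓; ∠(VW, WZ) = 90.00° ✓; |WZ| = 19.50 ✓; ∠WZJ = 146.5° ✓; |ZJ| = 21.70 ✓; ∠ZJR = 126.8° ✓; |JR| = 22.10 ✓; ∠JRK = 85.10° ✓; |RK| = 10.90 ✗.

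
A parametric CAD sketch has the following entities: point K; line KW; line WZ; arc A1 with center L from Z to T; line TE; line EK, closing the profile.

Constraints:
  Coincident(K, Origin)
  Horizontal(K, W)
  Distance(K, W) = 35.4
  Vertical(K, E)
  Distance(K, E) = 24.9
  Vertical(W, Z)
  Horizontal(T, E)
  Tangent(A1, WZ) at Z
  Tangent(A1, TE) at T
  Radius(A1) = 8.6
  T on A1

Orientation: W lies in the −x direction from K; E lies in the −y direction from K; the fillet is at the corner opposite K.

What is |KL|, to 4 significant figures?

31.37

K is at the origin; KW is horizontal with |KW| = 35.4 and W on the −x side, so W = (-35.40, 0.000). K and E share the same x with |KE| = 24.9 and E on the −y side, so E = (0.000, -24.90). The virtual corner opposite K is at (-35.40, -24.90). The tangent condition forces LZ to be normal to WZ and A1 meets TE tangentially, so LT is at right angles to TE, with radius 8.6, so the center L sits 8.6 in from both sides at L = (-26.80, -16.30). Then |KL| = |L − K| = 31.37.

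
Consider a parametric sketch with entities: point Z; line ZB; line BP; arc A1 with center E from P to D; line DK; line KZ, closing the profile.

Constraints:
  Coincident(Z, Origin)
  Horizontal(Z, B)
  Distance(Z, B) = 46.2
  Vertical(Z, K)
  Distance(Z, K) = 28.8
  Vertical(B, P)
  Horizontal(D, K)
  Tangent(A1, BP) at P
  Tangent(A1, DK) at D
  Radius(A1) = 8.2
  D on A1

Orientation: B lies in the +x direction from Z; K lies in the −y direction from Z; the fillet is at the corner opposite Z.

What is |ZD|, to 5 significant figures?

47.681

The virtual corner opposite Z is at (46.200, -28.800). A1 meets BP tangentially, so EP is at right angles to BP and A1 meets DK tangentially, so ED is at right angles to DK, with radius 8.2, so the center E sits 8.2 in from both sides at E = (38.000, -20.600). That places the tangent points at P = (46.200, -20.600) on BP and D = (38.000, -28.800) on DK. Then |ZD| = |D − Z| = 47.681.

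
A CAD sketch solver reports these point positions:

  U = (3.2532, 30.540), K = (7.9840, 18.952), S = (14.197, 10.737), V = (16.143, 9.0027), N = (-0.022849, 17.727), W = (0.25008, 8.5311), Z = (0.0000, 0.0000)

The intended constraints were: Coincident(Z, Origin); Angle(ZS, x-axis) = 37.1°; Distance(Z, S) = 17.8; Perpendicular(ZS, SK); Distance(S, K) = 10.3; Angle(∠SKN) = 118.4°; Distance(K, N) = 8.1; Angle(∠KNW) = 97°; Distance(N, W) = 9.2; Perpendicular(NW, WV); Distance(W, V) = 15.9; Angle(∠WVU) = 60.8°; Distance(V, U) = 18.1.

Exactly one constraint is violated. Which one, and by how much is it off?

Distance(V, U) = 18.1 — off by 7.00.

Z = (0.00, 0.00) ✓; ZS at 37.10° ✓; |ZS| = 17.80 ✓; ∠(ZS, SK) = 90.00° ✓; |SK| = 10.30 ✓; ∠SKN = 118.4° ✓; |KN| = 8.100 ✓; ∠KNW = 97.00° ✓; |NW| = 9.200 ✓; ∠(NW, WV) = 90.00° ✓; |WV| = 15.90 ✓; ∠WVU = 60.80° ✓; |VU| = 25.10 ✗.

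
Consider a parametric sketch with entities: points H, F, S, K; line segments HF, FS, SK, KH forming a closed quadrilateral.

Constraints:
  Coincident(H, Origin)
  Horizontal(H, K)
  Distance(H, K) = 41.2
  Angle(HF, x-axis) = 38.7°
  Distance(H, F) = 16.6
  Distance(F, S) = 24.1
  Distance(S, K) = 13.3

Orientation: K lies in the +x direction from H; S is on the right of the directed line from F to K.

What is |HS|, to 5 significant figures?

30.580

H is at the origin; HK is horizontal with |HK| = 41.2 and K in +x, so K = (41.2, 0). HF runs at 38.7° with |HF| = 16.6, so F = (12.955, 10.379). S is determined by |FS| = 24.1 and |SK| = 13.3 together: it lies at the intersection of circle(F, 24.1) and circle(K, 13.3). With |FK| = 30.091, the foot of the radical line on FK is 21.757 from F and the perpendicular offset is √(24.1² − 21.757²) = 10.365. Taking the right-of-FK solution: S = (29.802, -6.8542).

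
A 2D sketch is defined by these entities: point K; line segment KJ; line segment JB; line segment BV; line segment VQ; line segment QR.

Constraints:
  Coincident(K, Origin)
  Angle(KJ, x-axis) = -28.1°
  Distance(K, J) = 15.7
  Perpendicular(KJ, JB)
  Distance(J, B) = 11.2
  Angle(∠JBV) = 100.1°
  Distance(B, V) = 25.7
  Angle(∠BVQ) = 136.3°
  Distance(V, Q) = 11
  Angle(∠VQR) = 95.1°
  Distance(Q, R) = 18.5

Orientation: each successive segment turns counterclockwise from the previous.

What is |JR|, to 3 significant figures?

26.5

∠BVQ = 136.3° gives VQ at -174° from the x-axis; with |VQ| = 11.0, Q = (-12.0, 17.3). ∠VQR = 95.1° gives QR at -89.6° from the x-axis; with |QR| = 18.5, R = (-11.9, -1.18). Then |JR| = |R − J| = 26.5.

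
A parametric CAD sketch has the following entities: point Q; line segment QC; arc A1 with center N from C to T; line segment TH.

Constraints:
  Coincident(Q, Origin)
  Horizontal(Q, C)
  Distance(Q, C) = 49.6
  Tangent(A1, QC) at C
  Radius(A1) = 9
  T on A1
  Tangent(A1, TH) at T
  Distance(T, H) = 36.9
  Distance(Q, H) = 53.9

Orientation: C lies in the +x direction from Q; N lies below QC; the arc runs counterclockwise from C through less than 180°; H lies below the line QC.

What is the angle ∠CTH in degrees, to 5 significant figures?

141.47°

Checks: Q.y = 0.00, C.y = 0.00 ✓; ∠(NC, CQ) = 90.00° ✓; |NT| = 9.000 ✓; ∠(NT, TH) = 90.00° ✓; |TH| = 36.90 ✓; |QH| = 53.90 ✓.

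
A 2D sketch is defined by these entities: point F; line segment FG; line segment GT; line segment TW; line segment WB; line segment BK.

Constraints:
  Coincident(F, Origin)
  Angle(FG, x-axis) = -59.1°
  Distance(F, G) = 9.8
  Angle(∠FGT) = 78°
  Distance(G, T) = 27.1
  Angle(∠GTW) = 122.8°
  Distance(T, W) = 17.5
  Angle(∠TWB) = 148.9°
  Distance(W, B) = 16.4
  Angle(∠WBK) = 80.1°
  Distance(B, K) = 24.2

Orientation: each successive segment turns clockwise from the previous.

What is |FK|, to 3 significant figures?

21.2

∠TWB = 148.9° gives WB at 111° from the x-axis; with |WB| = 16.4, B = (-40.1, 9.01). ∠WBK = 80.1° gives BK at 10.7° from the x-axis; with |BK| = 24.2, K = (-16.3, 13.5). Then |FK| = |K − F| = 21.2.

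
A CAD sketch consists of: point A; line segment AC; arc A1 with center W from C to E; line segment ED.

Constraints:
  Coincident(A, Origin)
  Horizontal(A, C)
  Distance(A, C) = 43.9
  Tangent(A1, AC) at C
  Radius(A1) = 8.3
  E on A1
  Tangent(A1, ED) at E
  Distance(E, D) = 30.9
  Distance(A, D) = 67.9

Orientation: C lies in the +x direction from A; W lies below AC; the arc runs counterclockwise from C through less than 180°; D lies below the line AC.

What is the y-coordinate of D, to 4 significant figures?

-37.73

Checks: |AC| = 43.90 ✓; |WE| = 8.300 ✓; ∠(WE, ED) = 90.00° ✓; |ED| = 30.90 ✓; |AD| = 67.90 ✓.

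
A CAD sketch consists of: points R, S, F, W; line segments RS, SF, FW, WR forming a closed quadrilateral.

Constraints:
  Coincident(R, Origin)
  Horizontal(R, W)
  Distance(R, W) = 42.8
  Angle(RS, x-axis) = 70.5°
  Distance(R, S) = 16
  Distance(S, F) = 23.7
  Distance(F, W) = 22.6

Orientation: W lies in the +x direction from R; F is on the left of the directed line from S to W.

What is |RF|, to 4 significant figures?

33.93

Checks: |SF| = 23.70 ✓; |FW| = 22.60 ✓.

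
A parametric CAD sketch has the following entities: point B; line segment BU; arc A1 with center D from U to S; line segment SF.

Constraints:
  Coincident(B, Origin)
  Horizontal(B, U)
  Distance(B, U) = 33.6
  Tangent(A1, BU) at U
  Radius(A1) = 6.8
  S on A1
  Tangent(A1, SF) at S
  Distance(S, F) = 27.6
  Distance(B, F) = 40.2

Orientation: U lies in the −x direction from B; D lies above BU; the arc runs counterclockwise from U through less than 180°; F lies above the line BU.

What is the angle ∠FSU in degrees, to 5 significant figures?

139.23°

B is at the origin; B and U share the same y with |BU| = 33.6 and U on the −x side, so U = (-33.600, 0.0000). Tangency of A1 to BU means the radius DU is perpendicular to BU, so D = U + (0, 6.8) = (-33.600, 6.8000). Since DS ⟂ SF (tangency), |DF| = √(6.8² + 27.6²) = 28.425 regardless of where S sits on A1. So F lies on both circle(B, 40.2) and circle(D, 28.425); the above-BU intersection is F = (-22.814, 33.099). S is the foot of the tangent from F: S = (-26.874, 5.7997).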